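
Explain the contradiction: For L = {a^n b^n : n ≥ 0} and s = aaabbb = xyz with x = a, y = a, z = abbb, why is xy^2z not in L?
xy²z = aaaabbb ∉ L

Pumping with i = 2 replaces y = a by y² = aa:
- Original: s = xyz = aaabbb; aaabbb = a^3 b^3 has equal counts (3 = 3), so it is in L
- Pumped: xy²z = a · aa · abbb = aaaabbb
- aaaabbb has 4 a's and 3 b's; 4 ≠ 3, so it is not in L

The pumping lemma would require xy²z ∈ L, so this decomposition yields a contradiction.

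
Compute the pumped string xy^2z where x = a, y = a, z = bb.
aaabb

Given x = 'a', y = 'a', z = 'bb' and i = 2:

xy^2z = x + y·y·...·y (2 times) + z
       = 'a' + 'a'^2 + 'bb'
       = 'a' + 'aa' + 'bb'
       = 'aaabb'

The pumped string is 'aaabb' with length 5.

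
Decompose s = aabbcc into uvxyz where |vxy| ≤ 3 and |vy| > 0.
u='aa', v='b', x='b', y='c', z='c'

For s = aabbcc with pumping length p = 3:

One valid decomposition:
- u = 'aa'
- v = 'b'
- x = 'b'
- y = 'c'
- z = 'c'

Verification:
- uvxyz = 'aa' + 'b' + 'b' + 'c' + 'c' = aabbcc ✓
- |vxy| = |'bbc'| = 3 ≤ 3 ✓
- |vy| = |'bc'| = 2 > 0 ✓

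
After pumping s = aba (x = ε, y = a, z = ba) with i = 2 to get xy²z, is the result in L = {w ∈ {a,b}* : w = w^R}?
No

xy²z = ε · aa · ba = aaba.
aaba reversed is abaa ≠ aaba, so it is not a palindrome and is not in L.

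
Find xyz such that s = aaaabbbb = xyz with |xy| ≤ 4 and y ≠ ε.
x = '', y = 'aaaa', z = 'bbbb'

For s = aaaabbbb and p = 4, one valid decomposition is:
- x = '' (length 0)
- y = 'aaaa' (length 4)
- z = 'bbbb' (length 4)

Verification:
- xyz = '' + 'aaaa' + 'bbbb' = aaaabbbb ✓
- |xy| = 4 ≤ 4 ✓
- |y| = 4 > 0 ✓

All pumping lemma constraints are satisfied.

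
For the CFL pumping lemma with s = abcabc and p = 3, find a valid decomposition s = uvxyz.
u='ab', v='c', x='a', y='b', z='c'

For s = abcabc with pumping length p = 3:

One valid decomposition:
- u = 'ab'
- v = 'c'
- x = 'a'
- y = 'b'
- z = 'c'

Verification:
- uvxyz = 'ab' + 'c' + 'a' + 'b' + 'c' = abcabc ✓
- |vxy| = |'cab'| = 3 ≤ 3 ✓
- |vy| = |'cb'| = 2 > 0 ✓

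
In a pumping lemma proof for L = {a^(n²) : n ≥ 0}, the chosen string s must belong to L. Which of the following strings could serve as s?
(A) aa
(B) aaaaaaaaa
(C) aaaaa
(B) aaaaaaaaa

The pumping lemma is applied to a string s that lies in L, so first check membership of each option:
- (A) aa has length 2, strictly between 1² = 1 and 2² = 4, so it is not in L ✗
- (B) aaaaaaaaa has length 9 = 3², a perfect square, so it is in L ✓
- (C) aaaaa has length 5, strictly between 2² = 4 and 3² = 9, so it is not in L ✗

Only (B) aaaaaaaaa is in L, so it is the only candidate that could play the role of s.
(In a complete proof one picks s in terms of the pumping length p so that |s| ≥ p is guaranteed; a fixed string like aaaaaaaaa illustrates the shape of such an s.)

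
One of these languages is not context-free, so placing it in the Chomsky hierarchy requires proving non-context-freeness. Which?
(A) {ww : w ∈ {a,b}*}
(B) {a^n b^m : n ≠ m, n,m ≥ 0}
(A) {ww : w ∈ {a,b}*}

(A) {ww : w ∈ {a,b}*} requires the CFL pumping lemma.

- {a^n b^m : n ≠ m, n,m ≥ 0} is context-free (but not regular)
  • Can be shown non-regular with the regular pumping lemma
  • After pumping a's, we can make n = m

- {ww : w ∈ {a,b}*} is NOT context-free
  • Requires the CFL pumping lemma to prove
  • Even a PDA cannot compare two arbitrary halves symbol by symbol; CFL pumping on a^p b^p a^p b^p fails

The CFL pumping lemma is "stronger" in that it can prove non-membership
in the larger class of context-free languages.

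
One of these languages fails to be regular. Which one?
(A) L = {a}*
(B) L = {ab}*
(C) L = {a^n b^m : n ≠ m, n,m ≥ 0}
(C) {a^n b^m : n ≠ m, n,m ≥ 0}

(C) L = {a^n b^m : n ≠ m, n,m ≥ 0} is NOT regular.

The pumping lemma can be used to prove this:
After pumping a's, we can make n = m

The other languages are regular because they can be recognized by finite automata.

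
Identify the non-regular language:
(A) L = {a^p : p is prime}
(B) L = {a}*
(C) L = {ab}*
(A) {a^p : p is prime}

(A) L = {a^p : p is prime} is NOT regular.

The pumping lemma can be used to prove this:
After pumping, the length becomes composite

The other languages are regular because they can be recognized by finite automata.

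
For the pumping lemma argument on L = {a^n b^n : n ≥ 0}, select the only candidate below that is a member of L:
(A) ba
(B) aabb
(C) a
(B) aabb

The pumping lemma is applied to a string s that lies in L, so first check membership of each option:
- (A) ba has an a after a b, so it is not of the form a^n b^n and is not in L ✗
- (B) aabb = a^2 b^2 has equal counts (2 = 2), so it is in L ✓
- (C) a has 1 a's and 0 b's; 1 ≠ 0, so it is not in L ✗

Only (B) aabb is in L, so it is the only candidate that could play the role of s.
(In a complete proof one picks s in terms of the pumping length p so that |s| ≥ p is guaranteed; a fixed string like aabb illustrates the shape of such an s.)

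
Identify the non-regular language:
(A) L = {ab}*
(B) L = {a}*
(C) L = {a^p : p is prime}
(C) {a^p : p is prime}

(C) L = {a^p : p is prime} is NOT regular.

The pumping lemma can be used to prove this:
After pumping, the length becomes composite

The other languages are regular because they can be recognized by finite automata.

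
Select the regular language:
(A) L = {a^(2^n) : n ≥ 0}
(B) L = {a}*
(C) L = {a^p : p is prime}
(B) {a}*

(B) L = {a}* is regular.

This can be recognized by a finite automaton (DFA/NFA).
Regular expressions like {a}* define regular languages.

The other choices are not regular:
- {a^p : p is prime}: After pumping, the length becomes composite
- {a^(2^n) : n ≥ 0}: After pumping, length is no longer a power of 2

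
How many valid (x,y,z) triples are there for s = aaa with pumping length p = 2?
3

For s = 'aaa' with pumping length p = 2:

Constraints: |xy| ≤ 2, |y| > 0

Valid decompositions (|xy| ≤ p, |y| ≥ 1):
  • x='', y='a', z='aa'
  • x='a', y='a', z='a'
  • x='', y='aa', z='a'

Total count: 3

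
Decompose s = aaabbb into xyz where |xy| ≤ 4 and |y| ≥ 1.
x = 'a', y = 'aa', z = 'bbb'

For s = aaabbb and p = 4, one valid decomposition is:
- x = 'a' (length 1)
- y = 'aa' (length 2)
- z = 'bbb' (length 3)

Verification:
- xyz = 'a' + 'aa' + 'bbb' = aaabbb ✓
- |xy| = 3 ≤ 4 ✓
- |y| = 2 > 0 ✓

All pumping lemma constraints are satisfied.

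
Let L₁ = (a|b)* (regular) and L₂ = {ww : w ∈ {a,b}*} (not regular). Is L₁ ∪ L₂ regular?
Yes — L₁ ∪ L₂ is regular.

{ww} ⊆ (a|b)*, so L₁ ∪ L₂ = (a|b)*, which is regular.

Note that the bare facts "L₁ regular, L₂ non-regular" do not settle the question by themselves: the closure of regular languages under ∪, ∩, complement and difference applies only when BOTH operands are regular. With a non-regular operand the result can come out regular or non-regular depending on the specific languages, so one has to work out L₁ ∪ L₂ for this particular pair, as above.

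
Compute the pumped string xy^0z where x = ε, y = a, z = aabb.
aabb

Given x = '', y = 'a', z = 'aabb' and i = 0:

xy^0z = x + y·y·...·y (0 times) + z
       = '' + 'a'^0 + 'aabb'
       = '' + '' + 'aabb'
       = 'aabb'

The pumped string is 'aabb' with length 4.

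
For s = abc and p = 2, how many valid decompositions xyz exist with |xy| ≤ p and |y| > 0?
3

For s = 'abc' with pumping length p = 2:

Constraints: |xy| ≤ 2, |y| > 0

Valid decompositions (|xy| ≤ p, |y| ≥ 1):
  • x='', y='a', z='bc'
  • x='a', y='b', z='c'
  • x='', y='ab', z='c'

Total count: 3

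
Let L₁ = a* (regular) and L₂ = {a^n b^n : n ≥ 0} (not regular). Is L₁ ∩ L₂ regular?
Yes — L₁ ∩ L₂ is regular.

A string of a* contains no b's, and the only string of {a^n b^n} with no b's is ε (n = 0). So L₁ ∩ L₂ = {ε}, a finite language, which is regular.

Note that the bare facts "L₁ regular, L₂ non-regular" do not settle the question by themselves: the closure of regular languages under ∪, ∩, complement and difference applies only when BOTH operands are regular. With a non-regular operand the result can come out regular or non-regular depending on the specific languages, so one has to work out L₁ ∩ L₂ for this particular pair, as above.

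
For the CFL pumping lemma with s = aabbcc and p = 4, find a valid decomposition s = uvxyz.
u='a', v='a', x='bb', y='c', z='c'

For s = aabbcc with pumping length p = 4:

One valid decomposition:
- u = 'a'
- v = 'a'
- x = 'bb'
- y = 'c'
- z = 'c'

Verification:
- uvxyz = 'a' + 'a' + 'bb' + 'c' + 'c' = aabbcc ✓
- |vxy| = |'abbc'| = 4 ≤ 4 ✓
- |vy| = |'ac'| = 2 > 0 ✓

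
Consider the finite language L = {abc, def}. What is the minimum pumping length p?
p = 4

For a finite language L, the pumping lemma holds vacuously if p > max|s| for s ∈ L.

The longest string in L = {abc, def} has length 3.
If p = 4, then no string s ∈ L has |s| ≥ p, so the condition is vacuously true.

The minimum pumping length is p = 4.

Why no smaller p works: for any p ≤ 3, the longest string s ∈ L has |s| = 3 ≥ p, so it would
have to be pumpable; but pumping up (i = 2, 3, ...) produces ever longer strings, which cannot all lie in the
finite language L. So the pumping property fails for every p ≤ 3.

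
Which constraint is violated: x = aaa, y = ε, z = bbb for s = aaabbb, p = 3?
Violated: |y| > 0

The decomposition x = aaa, y = ε, z = bbb for s = aaabbb with p = 3
violates the constraint: |y| > 0

|y| = 0, but the pumping lemma requires |y| > 0 (y must be non-empty).

Pumping lemma constraints:
1. xyz = s (decomposition is valid)
2. |xy| ≤ p
3. |y| > 0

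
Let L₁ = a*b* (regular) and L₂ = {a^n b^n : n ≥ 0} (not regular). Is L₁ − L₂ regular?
No — L₁ − L₂ is not regular.

a*b* − {a^n b^n} = {a^n b^m : n ≠ m}. If this were regular, then its complement intersected with a*b*, namely {a^n b^n : n ≥ 0}, would be regular too (closure under complement and intersection) — contradiction. So L₁ − L₂ is not regular.

Note that the bare facts "L₁ regular, L₂ non-regular" do not settle the question by themselves: the closure of regular languages under ∪, ∩, complement and difference applies only when BOTH operands are regular. With a non-regular operand the result can come out regular or non-regular depending on the specific languages, so one has to work out L₁ − L₂ for this particular pair, as above.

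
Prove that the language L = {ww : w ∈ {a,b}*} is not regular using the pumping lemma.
Assume for contradiction that L is regular, and let p ≥ 1 be the pumping length given by the pumping lemma.
Choose s = a^p b a^p b. Then s ∈ L (take w = a^p b) and |s| = 2p + 2 ≥ p.
By the pumping lemma, s = xyz for some x, y, z with |xy| ≤ p, |y| ≥ 1, and xy^i z ∈ L for every i ≥ 0.
Since |xy| ≤ p and the first p symbols of s are all a's, y = a^k for some k with 1 ≤ k ≤ p.

Take i = 2: t = xy²z = a^(p + k) b a^p b.
Suppose t = uu for some string u. The string t contains exactly two b's and ends in b, so u contains exactly one b and ends in b; hence u = a^j b for some j, and uu = a^j b a^j b. Comparing with t = a^(p + k) b a^p b forces j = p + k (first block) and j = p (second block), which is impossible since k ≥ 1. So t ∉ L.

This contradicts the pumping lemma, which requires xy^i z ∈ L for all i ≥ 0.
Hence L = {ww : w ∈ {a,b}*} is not regular. ∎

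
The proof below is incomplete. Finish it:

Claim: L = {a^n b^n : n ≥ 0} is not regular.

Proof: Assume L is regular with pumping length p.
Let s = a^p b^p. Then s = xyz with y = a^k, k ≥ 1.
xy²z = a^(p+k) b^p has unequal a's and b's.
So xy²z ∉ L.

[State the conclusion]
This contradicts the pumping lemma for regular languages,
which guarantees xy^i z ∈ L for all i ≥ 0.

Since our assumption that L is regular leads to a contradiction,
we conclude that L = {a^n b^n : n ≥ 0} is NOT regular. ∎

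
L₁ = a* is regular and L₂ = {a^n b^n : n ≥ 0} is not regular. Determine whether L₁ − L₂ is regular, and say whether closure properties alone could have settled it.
Yes — L₁ − L₂ is regular.

The only string of a* that lies in {a^n b^n} is ε, so L₁ − L₂ = a* − {ε} = a⁺ = aa*, which is regular.

Note that the bare facts "L₁ regular, L₂ non-regular" do not settle the question by themselves: the closure of regular languages under ∪, ∩, complement and difference applies only when BOTH operands are regular. With a non-regular operand the result can come out regular or non-regular depending on the specific languages, so one has to work out L₁ − L₂ for this particular pair, as above.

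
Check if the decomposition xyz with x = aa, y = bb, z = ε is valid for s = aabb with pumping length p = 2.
Violated: |xy| ≤ p

The decomposition x = aa, y = bb, z = ε for s = aabb with p = 2
violates the constraint: |xy| ≤ p

|xy| = |aabb| = 4 > 2 = p. The decomposition puts too many characters in xy.

Pumping lemma constraints:
1. xyz = s (decomposition is valid)
2. |xy| ≤ p
3. |y| > 0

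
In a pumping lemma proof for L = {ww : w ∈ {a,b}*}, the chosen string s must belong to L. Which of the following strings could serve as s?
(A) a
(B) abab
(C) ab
(B) abab

The pumping lemma is applied to a string s that lies in L, so first check membership of each option:
- (A) a has odd length 1, so it cannot be written as ww and is not in L ✗
- (B) abab splits into halves ab · ab, which are equal, so it is in L (w = ab) ✓
- (C) ab has length 2; its halves are a and b, which differ, so it is not in L ✗

Only (B) abab is in L, so it is the only candidate that could play the role of s.
(In a complete proof one picks s in terms of the pumping length p so that |s| ≥ p is guaranteed; a fixed string like abab illustrates the shape of such an s.)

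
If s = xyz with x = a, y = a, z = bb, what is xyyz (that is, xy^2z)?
aaabb

Given x = 'a', y = 'a', z = 'bb' and i = 2:

xy^2z = x + y·y·...·y (2 times) + z
       = 'a' + 'a'^2 + 'bb'
       = 'a' + 'aa' + 'bb'
       = 'aaabb'

The pumped string is 'aaabb' with length 5.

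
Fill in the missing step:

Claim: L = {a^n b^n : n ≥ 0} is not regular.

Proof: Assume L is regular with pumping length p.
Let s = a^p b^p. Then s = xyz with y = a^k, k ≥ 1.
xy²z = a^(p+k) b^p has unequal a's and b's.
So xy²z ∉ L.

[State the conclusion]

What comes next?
This contradicts the pumping lemma for regular languages,
which guarantees xy^i z ∈ L for all i ≥ 0.

Since our assumption that L is regular leads to a contradiction,
we conclude that L = {a^n b^n : n ≥ 0} is NOT regular. ∎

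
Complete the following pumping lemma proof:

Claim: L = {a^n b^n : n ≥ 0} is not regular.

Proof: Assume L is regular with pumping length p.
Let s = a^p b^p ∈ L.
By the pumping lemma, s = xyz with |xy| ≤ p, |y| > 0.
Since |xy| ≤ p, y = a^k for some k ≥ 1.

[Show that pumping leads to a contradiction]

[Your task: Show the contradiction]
Consider xy²z = a^(p+k) b^p.

Since k ≥ 1, we have p + k > p.
So xy²z has more a's than b's: (p+k) a's vs p b's.
This means xy²z ∉ L because a^n b^n requires equal counts.

This contradicts the pumping lemma which states xy²z ∈ L.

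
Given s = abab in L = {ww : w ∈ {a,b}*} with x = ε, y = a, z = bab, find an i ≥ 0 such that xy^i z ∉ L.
i = 2

xy²z = ε · aa · bab = aabab; aabab has odd length 5, so it cannot be written as ww and is not in L.
(Other choices also work, e.g. i = 0, 3; only i = 1 is guaranteed to stay in L since xy¹z = s.)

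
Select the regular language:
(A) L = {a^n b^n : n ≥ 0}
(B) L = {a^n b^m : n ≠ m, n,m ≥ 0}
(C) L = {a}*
(C) {a}*

(C) L = {a}* is regular.

This can be recognized by a finite automaton (DFA/NFA).
Regular expressions like {a}* define regular languages.

The other choices are not regular:
- {a^n b^m : n ≠ m, n,m ≥ 0}: After pumping a's, we can make n = m
- {a^n b^n : n ≥ 0}: After pumping, the number of a's and b's become unequal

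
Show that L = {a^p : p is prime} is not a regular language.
Assume for contradiction that L is regular, and let p ≥ 1 be the pumping length given by the pumping lemma.
Choose a prime q with q ≥ p (one exists because there are infinitely many primes) and let s = a^q. Then s ∈ L and |s| = q ≥ p.
By the pumping lemma, s = xyz for some x, y, z with |xy| ≤ p, |y| ≥ 1, and xy^i z ∈ L for every i ≥ 0.
Here y = a^k for some k with 1 ≤ k ≤ p, and xy^i z = a^(q + (i − 1)k) for every i ≥ 0.

Take i = q + 1: |xy^(q+1) z| = q + qk = q(k + 1).
Both factors satisfy q ≥ 2 and k + 1 ≥ 2, so q(k + 1) is composite, and xy^(q+1) z ∉ L.

This contradicts the pumping lemma, which requires xy^i z ∈ L for all i ≥ 0.
Hence L = {a^p : p is prime} is not regular. ∎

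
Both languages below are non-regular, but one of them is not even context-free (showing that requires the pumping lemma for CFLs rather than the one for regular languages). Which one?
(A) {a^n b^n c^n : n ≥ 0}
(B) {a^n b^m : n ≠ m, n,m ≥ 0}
(A) {a^n b^n c^n : n ≥ 0}

(A) {a^n b^n c^n : n ≥ 0} requires the CFL pumping lemma.

- {a^n b^m : n ≠ m, n,m ≥ 0} is context-free (but not regular)
  • Can be shown non-regular with the regular pumping lemma
  • After pumping a's, we can make n = m

- {a^n b^n c^n : n ≥ 0} is NOT context-free
  • Requires the CFL pumping lemma to prove
  • Cannot maintain three equal counts simultaneously

The CFL pumping lemma is "stronger" in that it can prove non-membership
in the larger class of context-free languages.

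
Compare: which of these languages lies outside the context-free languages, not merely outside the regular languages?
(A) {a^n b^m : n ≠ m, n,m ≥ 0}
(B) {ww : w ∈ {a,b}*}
(B) {ww : w ∈ {a,b}*}

(B) {ww : w ∈ {a,b}*} requires the CFL pumping lemma.

- {a^n b^m : n ≠ m, n,m ≥ 0} is context-free (but not regular)
  • Can be shown non-regular with the regular pumping lemma
  • After pumping a's, we can make n = m

- {ww : w ∈ {a,b}*} is NOT context-free
  • Requires the CFL pumping lemma to prove
  • Even a PDA cannot compare two arbitrary halves symbol by symbol; CFL pumping on a^p b^p a^p b^p fails

The CFL pumping lemma is "stronger" in that it can prove non-membership
in the larger class of context-free languages.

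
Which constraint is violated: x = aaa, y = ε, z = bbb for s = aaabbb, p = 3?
Violated: |y| > 0

The decomposition x = aaa, y = ε, z = bbb for s = aaabbb with p = 3
violates the constraint: |y| > 0

|y| = 0, but the pumping lemma requires |y| > 0 (y must be non-empty).

Pumping lemma constraints:
1. xyz = s (decomposition is valid)
2. |xy| ≤ p
3. |y| > 0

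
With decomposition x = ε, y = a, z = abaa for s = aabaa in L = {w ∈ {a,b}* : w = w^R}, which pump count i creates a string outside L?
i = 2

xy²z = ε · aa · abaa = aaabaa; aaabaa reversed is aabaaa ≠ aaabaa, so it is not a palindrome and is not in L.
(Other choices also work, e.g. i = 0, 3; only i = 1 is guaranteed to stay in L since xy¹z = s.)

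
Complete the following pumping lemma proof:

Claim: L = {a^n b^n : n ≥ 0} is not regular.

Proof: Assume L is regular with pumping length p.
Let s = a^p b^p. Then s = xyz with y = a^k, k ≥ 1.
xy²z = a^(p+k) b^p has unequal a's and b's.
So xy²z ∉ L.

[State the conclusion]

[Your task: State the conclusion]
This contradicts the pumping lemma for regular languages,
which guarantees xy^i z ∈ L for all i ≥ 0.

Since our assumption that L is regular leads to a contradiction,
we conclude that L = {a^n b^n : n ≥ 0} is NOT regular. ∎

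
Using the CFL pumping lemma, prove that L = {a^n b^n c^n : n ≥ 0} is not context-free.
Assume for contradiction that L is context-free, and let p ≥ 1 be the pumping length given by the pumping lemma for CFLs.
Choose s = a^p b^p c^p. Then s ∈ L and |s| = 3p ≥ p.
By the CFL pumping lemma, s = uvxyz for some u, v, x, y, z with |vxy| ≤ p, |vy| ≥ 1, and uv^i xy^i z ∈ L for every i ≥ 0.

Because |vxy| ≤ p, the window vxy cannot contain both an a and a c: any substring of s containing both must include the entire block b^p plus at least one a and one c, so it has length ≥ p + 2 > p.
Hence at least one of the letters a, c does not occur in vy at all.

Take i = 0: the string uxz is obtained from s by deleting |vy| ≥ 1 symbols, so |uxz| = 3p − |vy| < 3p.
But the letter (a or c) that does not occur in vy still occurs exactly p times in uxz. Every string of L with exactly p copies of some letter is a^p b^p c^p, of length 3p. Since |uxz| < 3p, uxz ∉ L.

This contradicts the CFL pumping lemma, which requires uv^i xy^i z ∈ L for all i ≥ 0.
Hence L = {a^n b^n c^n : n ≥ 0} is not context-free. ∎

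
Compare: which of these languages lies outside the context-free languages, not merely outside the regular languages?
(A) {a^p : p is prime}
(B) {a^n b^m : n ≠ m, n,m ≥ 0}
(A) {a^p : p is prime}

(A) {a^p : p is prime} requires the CFL pumping lemma.

- {a^n b^m : n ≠ m, n,m ≥ 0} is context-free (but not regular)
  • Can be shown non-regular with the regular pumping lemma
  • After pumping a's, we can make n = m

- {a^p : p is prime} is NOT context-free
  • Requires the CFL pumping lemma to prove
  • The CFL pumping lemma also fails because prime gaps are unbounded

The CFL pumping lemma is "stronger" in that it can prove non-membership
in the larger class of context-free languages.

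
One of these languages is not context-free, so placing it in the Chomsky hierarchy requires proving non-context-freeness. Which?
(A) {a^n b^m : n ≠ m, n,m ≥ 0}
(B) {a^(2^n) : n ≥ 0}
(B) {a^(2^n) : n ≥ 0}

(B) {a^(2^n) : n ≥ 0} requires the CFL pumping lemma.

- {a^n b^m : n ≠ m, n,m ≥ 0} is context-free (but not regular)
  • Can be shown non-regular with the regular pumping lemma
  • After pumping a's, we can make n = m

- {a^(2^n) : n ≥ 0} is NOT context-free
  • Requires the CFL pumping lemma to prove
  • Gaps between powers of 2 grow exponentially

The CFL pumping lemma is "stronger" in that it can prove non-membership
in the larger class of context-free languages.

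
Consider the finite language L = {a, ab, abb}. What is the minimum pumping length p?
p = 4

For a finite language L, the pumping lemma holds vacuously if p > max|s| for s ∈ L.

The longest string in L = {a, ab, abb} has length 3.
If p = 4, then no string s ∈ L has |s| ≥ p, so the condition is vacuously true.

The minimum pumping length is p = 4.

Why no smaller p works: for any p ≤ 3, the longest string s ∈ L has |s| = 3 ≥ p, so it would
have to be pumpable; but pumping up (i = 2, 3, ...) produces ever longer strings, which cannot all lie in the
finite language L. So the pumping property fails for every p ≤ 3.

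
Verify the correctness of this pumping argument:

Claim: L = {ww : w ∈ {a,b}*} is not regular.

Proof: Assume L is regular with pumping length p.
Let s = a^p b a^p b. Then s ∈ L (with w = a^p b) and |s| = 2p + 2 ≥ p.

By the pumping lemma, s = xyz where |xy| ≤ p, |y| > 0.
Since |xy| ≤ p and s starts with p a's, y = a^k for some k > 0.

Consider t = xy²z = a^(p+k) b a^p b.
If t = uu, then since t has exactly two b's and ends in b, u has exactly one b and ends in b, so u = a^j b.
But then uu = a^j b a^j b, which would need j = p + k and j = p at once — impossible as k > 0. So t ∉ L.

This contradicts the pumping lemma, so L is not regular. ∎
The proof is correct.

This proof is valid because:
1. s = a^p b a^p b is in L and is chosen in terms of p, so |s| ≥ p holds for every p
2. The decomposition analysis is correct: |xy| ≤ p forces y to lie inside the leading a's
3. The contradiction is valid: the argument shows a^(p+k) b a^p b cannot be split into two equal halves
4. The conclusion follows logically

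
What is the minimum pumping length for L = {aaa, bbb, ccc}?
p = 4

For a finite language L, the pumping lemma holds vacuously if p > max|s| for s ∈ L.

The longest string in L = {aaa, bbb, ccc} has length 3.
If p = 4, then no string s ∈ L has |s| ≥ p, so the condition is vacuously true.

The minimum pumping length is p = 4.

Why no smaller p works: for any p ≤ 3, the longest string s ∈ L has |s| = 3 ≥ p, so it would
have to be pumpable; but pumping up (i = 2, 3, ...) produces ever longer strings, which cannot all lie in the
finite language L. So the pumping property fails for every p ≤ 3.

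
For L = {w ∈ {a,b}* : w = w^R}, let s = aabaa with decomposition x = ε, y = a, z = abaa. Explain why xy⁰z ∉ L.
xy⁰z = abaa ∉ L

Pumping with i = 0 replaces y = a by y⁰ = ε:
- Original: s = xyz = aabaa; aabaa reversed is aabaa, the same string, so it is a palindrome and is in L
- Pumped: xy⁰z = ε · ε · abaa = abaa
- abaa reversed is aaba ≠ abaa, so it is not a palindrome and is not in L

The pumping lemma would require xy⁰z ∈ L, so this decomposition yields a contradiction.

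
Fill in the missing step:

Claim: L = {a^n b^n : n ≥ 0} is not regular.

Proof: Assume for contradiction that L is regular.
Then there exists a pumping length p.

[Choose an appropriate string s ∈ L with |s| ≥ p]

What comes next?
s = a^p b^p

This string is in L (has equal a's and b's) and has length 2p ≥ p.
Any decomposition xyz with |xy| ≤ p means y consists only of a's,
so pumping will unbalance the counts.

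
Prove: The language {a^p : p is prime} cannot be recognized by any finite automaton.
Assume for contradiction that L is regular, and let p ≥ 1 be the pumping length given by the pumping lemma.
Choose a prime q with q ≥ p (one exists because there are infinitely many primes) and let s = a^q. Then s ∈ L and |s| = q ≥ p.
By the pumping lemma, s = xyz for some x, y, z with |xy| ≤ p, |y| ≥ 1, and xy^i z ∈ L for every i ≥ 0.
Here y = a^k for some k with 1 ≤ k ≤ p, and xy^i z = a^(q + (i − 1)k) for every i ≥ 0.

Take i = q + 1: |xy^(q+1) z| = q + qk = q(k + 1).
Both factors satisfy q ≥ 2 and k + 1 ≥ 2, so q(k + 1) is composite, and xy^(q+1) z ∉ L.

This contradicts the pumping lemma, which requires xy^i z ∈ L for all i ≥ 0.
Hence L = {a^p : p is prime} is not regular. ∎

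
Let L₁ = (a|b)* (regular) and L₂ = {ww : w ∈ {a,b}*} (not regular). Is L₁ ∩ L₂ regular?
No — L₁ ∩ L₂ is not regular.

(a|b)* is all strings over {a,b}, so L₁ ∩ L₂ = {ww : w ∈ {a,b}*} = L₂ itself, which is not regular (pump s = a^p b a^p b).

Note that the bare facts "L₁ regular, L₂ non-regular" do not settle the question by themselves: the closure of regular languages under ∪, ∩, complement and difference applies only when BOTH operands are regular. With a non-regular operand the result can come out regular or non-regular depending on the specific languages, so one has to work out L₁ ∩ L₂ for this particular pair, as above.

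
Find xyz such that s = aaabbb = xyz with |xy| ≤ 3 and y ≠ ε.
x = '', y = 'a', z = 'aabbb'

For s = aaabbb and p = 3, one valid decomposition is:
- x = '' (length 0)
- y = 'a' (length 1)
- z = 'aabbb' (length 5)

Verification:
- xyz = '' + 'a' + 'aabbb' = aaabbb ✓
- |xy| = 1 ≤ 3 ✓
- |y| = 1 > 0 ✓

All pumping lemma constraints are satisfied.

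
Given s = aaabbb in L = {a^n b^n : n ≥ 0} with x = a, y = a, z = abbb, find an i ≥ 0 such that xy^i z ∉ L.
i = 0

xy⁰z = a · ε · abbb = aabbb; aabbb has 2 a's and 3 b's; 2 ≠ 3, so it is not in L.
(Other choices also work, e.g. i = 2, 3; only i = 1 is guaranteed to stay in L since xy¹z = s.)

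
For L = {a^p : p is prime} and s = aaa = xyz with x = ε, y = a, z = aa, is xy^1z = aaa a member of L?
Yes

xy¹z = ε · a · aa = aaa.
aaa has length 3, which is prime, so it is in L.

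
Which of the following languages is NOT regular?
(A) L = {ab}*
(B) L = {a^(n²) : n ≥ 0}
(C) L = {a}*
(B) {a^(n²) : n ≥ 0}

(B) L = {a^(n²) : n ≥ 0} is NOT regular.

The pumping lemma can be used to prove this:
After pumping, length is no longer a perfect square

The other languages are regular because they can be recognized by finite automata.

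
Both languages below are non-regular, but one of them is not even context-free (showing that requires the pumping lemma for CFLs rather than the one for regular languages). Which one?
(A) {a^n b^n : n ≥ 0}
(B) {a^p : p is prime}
(B) {a^p : p is prime}

(B) {a^p : p is prime} requires the CFL pumping lemma.

- {a^n b^n : n ≥ 0} is context-free (but not regular)
  • Can be shown non-regular with the regular pumping lemma
  • After pumping, the number of a's and b's become unequal

- {a^p : p is prime} is NOT context-free
  • Requires the CFL pumping lemma to prove
  • The CFL pumping lemma also fails because prime gaps are unbounded

The CFL pumping lemma is "stronger" in that it can prove non-membership
in the larger class of context-free languages.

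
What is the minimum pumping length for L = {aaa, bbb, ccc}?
p = 4

For a finite language L, the pumping lemma holds vacuously if p > max|s| for s ∈ L.

The longest string in L = {aaa, bbb, ccc} has length 3.
If p = 4, then no string s ∈ L has |s| ≥ p, so the condition is vacuously true.

The minimum pumping length is p = 4.

Why no smaller p works: for any p ≤ 3, the longest string s ∈ L has |s| = 3 ≥ p, so it would
have to be pumpable; but pumping up (i = 2, 3, ...) produces ever longer strings, which cannot all lie in the
finite language L. So the pumping property fails for every p ≤ 3.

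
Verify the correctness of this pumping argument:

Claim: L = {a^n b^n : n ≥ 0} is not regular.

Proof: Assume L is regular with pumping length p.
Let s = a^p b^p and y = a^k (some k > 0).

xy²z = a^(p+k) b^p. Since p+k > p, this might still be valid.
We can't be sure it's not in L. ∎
The proof is INCORRECT.

Error: The conclusion is wrong.
xy²z = a^(p+k) b^p is definitely NOT in L because the number of a's (p+k) ≠ number of b's (p).
The proof incorrectly doubts what is actually a valid contradiction.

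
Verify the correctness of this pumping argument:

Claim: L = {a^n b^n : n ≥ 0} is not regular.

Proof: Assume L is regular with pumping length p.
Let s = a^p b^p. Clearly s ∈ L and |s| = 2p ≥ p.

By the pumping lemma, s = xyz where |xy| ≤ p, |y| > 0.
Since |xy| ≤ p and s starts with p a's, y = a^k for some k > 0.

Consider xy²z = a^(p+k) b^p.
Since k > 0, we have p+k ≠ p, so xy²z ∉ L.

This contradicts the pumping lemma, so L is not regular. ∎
The proof is correct.

This proof is valid because:
1. The string s = a^p b^p is correctly in L
2. The decomposition analysis is correct: y must consist only of a's
3. The contradiction is valid: pumping increases a's but not b's
4. The conclusion follows logically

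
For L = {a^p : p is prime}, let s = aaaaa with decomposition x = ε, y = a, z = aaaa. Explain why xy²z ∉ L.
xy²z = aaaaaa ∉ L

Pumping with i = 2 replaces y = a by y² = aa:
- Original: s = xyz = aaaaa; aaaaa has length 5, which is prime, so it is in L
- Pumped: xy²z = ε · aa · aaaa = aaaaaa
- aaaaaa has length 6 = 2 × 3, which is not prime, so it is not in L

The pumping lemma would require xy²z ∈ L, so this decomposition yields a contradiction.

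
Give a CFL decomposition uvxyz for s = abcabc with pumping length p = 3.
u='ab', v='c', x='a', y='b', z='c'

For s = abcabc with pumping length p = 3:

One valid decomposition:
- u = 'ab'
- v = 'c'
- x = 'a'
- y = 'b'
- z = 'c'

Verification:
- uvxyz = 'ab' + 'c' + 'a' + 'b' + 'c' = abcabc ✓
- |vxy| = |'cab'| = 3 ≤ 3 ✓
- |vy| = |'cb'| = 2 > 0 ✓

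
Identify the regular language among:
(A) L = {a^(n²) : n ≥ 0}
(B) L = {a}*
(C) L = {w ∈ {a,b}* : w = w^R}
(B) {a}*

(B) L = {a}* is regular.

This can be recognized by a finite automaton (DFA/NFA).
Regular expressions like {a}* define regular languages.

The other choices are not regular:
- {a^(n²) : n ≥ 0}: After pumping, length is no longer a perfect square
- {w ∈ {a,b}* : w = w^R}: After pumping, the string is no longer symmetric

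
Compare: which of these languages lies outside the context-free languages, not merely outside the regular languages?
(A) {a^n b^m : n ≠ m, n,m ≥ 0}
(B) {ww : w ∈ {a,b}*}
(B) {ww : w ∈ {a,b}*}

(B) {ww : w ∈ {a,b}*} requires the CFL pumping lemma.

- {a^n b^m : n ≠ m, n,m ≥ 0} is context-free (but not regular)
  • Can be shown non-regular with the regular pumping lemma
  • After pumping a's, we can make n = m

- {ww : w ∈ {a,b}*} is NOT context-free
  • Requires the CFL pumping lemma to prove
  • Even a PDA cannot compare two arbitrary halves symbol by symbol; CFL pumping on a^p b^p a^p b^p fails

The CFL pumping lemma is "stronger" in that it can prove non-membership
in the larger class of context-free languages.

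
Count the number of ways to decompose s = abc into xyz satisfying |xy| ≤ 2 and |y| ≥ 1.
3

For s = 'abc' with pumping length p = 2:

Constraints: |xy| ≤ 2, |y| > 0

Valid decompositions (|xy| ≤ p, |y| ≥ 1):
  • x='', y='a', z='bc'
  • x='a', y='b', z='c'
  • x='', y='ab', z='c'

Total count: 3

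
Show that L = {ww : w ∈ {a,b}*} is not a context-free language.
Assume for contradiction that L is context-free, and let p ≥ 1 be the pumping length given by the pumping lemma for CFLs.
Choose s = a^p b^p a^p b^p. Then s ∈ L (take w = a^p b^p) and |s| = 4p ≥ p.
By the CFL pumping lemma, s = uvxyz for some u, v, x, y, z with |vxy| ≤ p, |vy| ≥ 1, and uv^i xy^i z ∈ L for every i ≥ 0.

Write s as four blocks A₁ B₁ A₂ B₂ with A₁ = A₂ = a^p and B₁ = B₂ = b^p. Since |vxy| ≤ p, the window vxy lies inside at most two adjacent blocks. Take i = 0 and let t = uxz, so |t| = 4p − |vy| with 1 ≤ |vy| ≤ p. If |t| is odd, t ∉ L immediately, so assume |vy| is even (hence |vy| ≥ 2) and |t|/2 = 2p − |vy|/2, which satisfies p ≤ |t|/2 ≤ 2p − 1.

Case 1 (vxy inside A₁B₁): t = a^(p−j) b^(p−l) a^p b^p with j + l = |vy|. The second half of t has length < 2p, so it is a suffix of the trailing a^p b^p and ends in b; the first half is a^(p−j) b^(p−l) a^((j+l)/2), which ends in a because (j+l)/2 ≥ 1. The halves differ, so t ∉ L.

Case 2 (vxy inside B₁A₂, straddling the middle): t = a^p b^(p−j) a^(p−l) b^p with j + l = |vy|. If t = ww, then w is a prefix of t of length ≥ p, so w begins with a^p; and w is a suffix of t of length ≥ p, so w ends with b^p. That forces |w| ≥ 2p, contradicting |w| = |t|/2 ≤ 2p − 1. So t ∉ L.

Case 3 (vxy inside A₂B₂): t = a^p b^p a^(p−j) b^(p−l) with j + l = |vy|. The first half of t is a prefix of a^p b^p, so it begins with a; the second half is b^((j+l)/2) a^(p−j) b^(p−l), which begins with b. The halves differ, so t ∉ L.

In every case uv⁰xy⁰z = uxz ∉ L.

This contradicts the CFL pumping lemma, which requires uv^i xy^i z ∈ L for all i ≥ 0.
Hence L = {ww : w ∈ {a,b}*} is not context-free. ∎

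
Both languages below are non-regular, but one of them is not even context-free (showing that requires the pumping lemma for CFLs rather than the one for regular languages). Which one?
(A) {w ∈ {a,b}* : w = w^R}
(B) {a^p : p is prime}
(B) {a^p : p is prime}

(B) {a^p : p is prime} requires the CFL pumping lemma.

- {w ∈ {a,b}* : w = w^R} is context-free (but not regular)
  • Can be shown non-regular with the regular pumping lemma
  • After pumping, the string is no longer symmetric

- {a^p : p is prime} is NOT context-free
  • Requires the CFL pumping lemma to prove
  • The CFL pumping lemma also fails because prime gaps are unbounded

The CFL pumping lemma is "stronger" in that it can prove non-membership
in the larger class of context-free languages.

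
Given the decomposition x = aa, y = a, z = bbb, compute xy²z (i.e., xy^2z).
aaaabbb

Given x = 'aa', y = 'a', z = 'bbb' and i = 2:

xy^2z = x + y·y·...·y (2 times) + z
       = 'aa' + 'a'^2 + 'bbb'
       = 'aa' + 'aa' + 'bbb'
       = 'aaaabbb'

The pumped string is 'aaaabbb' with length 7.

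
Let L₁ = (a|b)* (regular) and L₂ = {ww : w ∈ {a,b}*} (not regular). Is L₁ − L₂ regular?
No — L₁ − L₂ is not regular.

L₁ − L₂ is the complement of {ww} within {a,b}*. If it were regular, its complement {ww} would be regular as well (regular languages are closed under complement) — contradiction. So L₁ − L₂ is not regular.

Note that the bare facts "L₁ regular, L₂ non-regular" do not settle the question by themselves: the closure of regular languages under ∪, ∩, complement and difference applies only when BOTH operands are regular. With a non-regular operand the result can come out regular or non-regular depending on the specific languages, so one has to work out L₁ − L₂ for this particular pair, as above.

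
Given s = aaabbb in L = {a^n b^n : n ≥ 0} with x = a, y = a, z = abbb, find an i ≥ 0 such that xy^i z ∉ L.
i = 0

xy⁰z = a · ε · abbb = aabbb; aabbb has 2 a's and 3 b's; 2 ≠ 3, so it is not in L.
(Other choices also work, e.g. i = 2, 3; only i = 1 is guaranteed to stay in L since xy¹z = s.)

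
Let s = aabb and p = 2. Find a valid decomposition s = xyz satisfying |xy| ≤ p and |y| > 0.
x = '', y = 'aa', z = 'bb'

For s = aabb and p = 2, one valid decomposition is:
- x = '' (length 0)
- y = 'aa' (length 2)
- z = 'bb' (length 2)

Verification:
- xyz = '' + 'aa' + 'bb' = aabb ✓
- |xy| = 2 ≤ 2 ✓
- |y| = 2 > 0 ✓

All pumping lemma constraints are satisfied.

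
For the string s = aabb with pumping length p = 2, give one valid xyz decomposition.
x = '', y = 'a', z = 'abb'

For s = aabb and p = 2, one valid decomposition is:
- x = '' (length 0)
- y = 'a' (length 1)
- z = 'abb' (length 3)

Verification:
- xyz = '' + 'a' + 'abb' = aabb ✓
- |xy| = 1 ≤ 2 ✓
- |y| = 1 > 0 ✓

All pumping lemma constraints are satisfied.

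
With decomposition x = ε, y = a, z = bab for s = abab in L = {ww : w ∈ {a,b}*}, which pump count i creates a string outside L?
i = 3

xy³z = ε · aaa · bab = aaabab; aaabab has length 6; its halves are aaa and bab, which differ, so it is not in L.
(Other choices also work, e.g. i = 0, 2; only i = 1 is guaranteed to stay in L since xy¹z = s.)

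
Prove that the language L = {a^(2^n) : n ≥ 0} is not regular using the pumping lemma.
Assume for contradiction that L is regular, and let p ≥ 1 be the pumping length given by the pumping lemma.
Choose s = a^(2^p). Then s ∈ L and |s| = 2^p ≥ p.
By the pumping lemma, s = xyz for some x, y, z with |xy| ≤ p, |y| ≥ 1, and xy^i z ∈ L for every i ≥ 0.
Here y = a^k for some k with 1 ≤ k ≤ |xy| ≤ p, and p < 2^p.

Take i = 2: |xy²z| = 2^p + k.
Now 2^p < 2^p + k ≤ 2^p + p < 2^p + 2^p = 2^(p+1).
So |xy²z| lies strictly between the consecutive powers of two 2^p and 2^(p+1), hence is not a power of 2, and xy²z ∉ L.

This contradicts the pumping lemma, which requires xy^i z ∈ L for all i ≥ 0.
Hence L = {a^(2^n) : n ≥ 0} is not regular. ∎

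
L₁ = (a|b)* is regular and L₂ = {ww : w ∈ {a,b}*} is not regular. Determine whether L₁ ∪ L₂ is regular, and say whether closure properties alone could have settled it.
Yes — L₁ ∪ L₂ is regular.

{ww} ⊆ (a|b)*, so L₁ ∪ L₂ = (a|b)*, which is regular.

Note that the bare facts "L₁ regular, L₂ non-regular" do not settle the question by themselves: the closure of regular languages under ∪, ∩, complement and difference applies only when BOTH operands are regular. With a non-regular operand the result can come out regular or non-regular depending on the specific languages, so one has to work out L₁ ∪ L₂ for this particular pair, as above.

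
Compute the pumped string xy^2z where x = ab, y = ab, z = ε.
ababab

Given x = 'ab', y = 'ab', z = '' and i = 2:

xy^2z = x + y·y·...·y (2 times) + z
       = 'ab' + 'ab'^2 + ''
       = 'ab' + 'abab' + ''
       = 'ababab'

The pumped string is 'ababab' with length 6.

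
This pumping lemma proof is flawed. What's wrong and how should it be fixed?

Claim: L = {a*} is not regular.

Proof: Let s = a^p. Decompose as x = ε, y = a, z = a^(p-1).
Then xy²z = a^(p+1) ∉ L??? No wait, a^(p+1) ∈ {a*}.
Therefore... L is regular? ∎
Error: The proof attempts to show a*  is not regular, but a* IS regular!

Correction: a* is a regular language (recognized by a simple DFA with one accepting state and self-loop on 'a'). The pumping lemma can only prove non-regularity, not regularity. For regular languages, pumping always works.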